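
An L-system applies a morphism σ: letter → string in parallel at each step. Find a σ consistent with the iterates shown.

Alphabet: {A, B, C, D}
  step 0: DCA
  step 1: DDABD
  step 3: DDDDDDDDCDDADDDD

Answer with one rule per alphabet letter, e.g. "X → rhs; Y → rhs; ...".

A->BD, B->C, C->A, D->DD

  step 0 ⇒ step 1: DCA ⇒ DD·A·BD
    A ↦ BD
    C ↦ A
    D ↦ DD
    B ↦ C  (constrained at step 1)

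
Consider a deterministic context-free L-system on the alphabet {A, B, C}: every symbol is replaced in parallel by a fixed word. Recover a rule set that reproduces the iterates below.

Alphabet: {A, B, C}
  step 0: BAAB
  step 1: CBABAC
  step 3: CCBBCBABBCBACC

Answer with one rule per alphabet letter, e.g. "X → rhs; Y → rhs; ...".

  step 0 ⇒ step 1: BAAB ⇒ C·BA·BA·C
    A ↦ BA
    B ↦ C
    C ↦ BB  (constrained at step 1)

A->BA, B->C, C->BB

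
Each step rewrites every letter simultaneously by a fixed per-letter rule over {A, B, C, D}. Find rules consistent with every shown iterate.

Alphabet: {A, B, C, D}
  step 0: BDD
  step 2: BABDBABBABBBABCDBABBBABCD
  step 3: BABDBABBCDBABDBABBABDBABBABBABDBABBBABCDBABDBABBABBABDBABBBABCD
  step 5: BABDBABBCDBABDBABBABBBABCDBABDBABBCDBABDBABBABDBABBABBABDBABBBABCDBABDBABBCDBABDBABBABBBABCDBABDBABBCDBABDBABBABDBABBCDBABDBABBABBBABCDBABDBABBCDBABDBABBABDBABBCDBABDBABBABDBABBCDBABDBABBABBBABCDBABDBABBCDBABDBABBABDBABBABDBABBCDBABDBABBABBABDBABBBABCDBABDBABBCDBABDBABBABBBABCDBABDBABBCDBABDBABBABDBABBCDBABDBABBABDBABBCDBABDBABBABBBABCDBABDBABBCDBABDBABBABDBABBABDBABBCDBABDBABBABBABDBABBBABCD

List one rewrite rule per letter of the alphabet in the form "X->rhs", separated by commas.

  step 2 ⇒ step 3: BABDBABBABBBABCDBABBBABCD ⇒ BAB·D·BAB·BCD·BAB·D·BAB·BAB·D·BAB·BAB·BAB·D·BAB·BBA·BCD·BAB·D·BAB·BAB·BAB·D·BAB·BBA·BCD
    A ↦ D
    B ↦ BAB
    C ↦ BBA
    D ↦ BCD

A->D, B->BAB, C->BBA, D->BCD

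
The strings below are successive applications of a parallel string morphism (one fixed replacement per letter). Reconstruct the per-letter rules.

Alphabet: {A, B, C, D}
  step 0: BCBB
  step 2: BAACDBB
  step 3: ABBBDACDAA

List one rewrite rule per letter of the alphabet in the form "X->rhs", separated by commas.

A->B, B->A, C->BD, D->ACD

  step 2 ⇒ step 3: BAACDBB ⇒ A·B·B·BD·ACD·A·A
    A ↦ B
    B ↦ A
    C ↦ BD
    D ↦ ACD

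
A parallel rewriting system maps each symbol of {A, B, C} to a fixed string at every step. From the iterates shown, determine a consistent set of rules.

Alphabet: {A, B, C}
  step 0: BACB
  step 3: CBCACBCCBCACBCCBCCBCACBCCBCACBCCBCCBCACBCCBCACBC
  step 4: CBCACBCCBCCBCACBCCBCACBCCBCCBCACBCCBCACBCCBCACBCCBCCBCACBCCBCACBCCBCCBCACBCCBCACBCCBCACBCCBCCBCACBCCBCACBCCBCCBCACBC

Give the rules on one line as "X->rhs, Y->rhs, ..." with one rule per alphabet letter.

A->CBC, B->A, C->CBC

  step 3 ⇒ step 4: CBCACBCCBCACBCCBCCBCACBCCBCACBCCBCCBCACBCCBCACBC ⇒ CBC·A·CBC·CBC·CBC·A·CBC·CBC·A·CBC·CBC·CBC·A·CBC·CBC·A·CBC·CBC·A·CBC·CBC·CBC·A·CBC·CBC·A·CBC·CBC·CBC·A·CBC·CBC·A·CBC·CBC·A·CBC·CBC·CBC·A·CBC·CBC·A·CBC·CBC·CBC·A·CBC
    A ↦ CBC
    B ↦ A
    C ↦ CBC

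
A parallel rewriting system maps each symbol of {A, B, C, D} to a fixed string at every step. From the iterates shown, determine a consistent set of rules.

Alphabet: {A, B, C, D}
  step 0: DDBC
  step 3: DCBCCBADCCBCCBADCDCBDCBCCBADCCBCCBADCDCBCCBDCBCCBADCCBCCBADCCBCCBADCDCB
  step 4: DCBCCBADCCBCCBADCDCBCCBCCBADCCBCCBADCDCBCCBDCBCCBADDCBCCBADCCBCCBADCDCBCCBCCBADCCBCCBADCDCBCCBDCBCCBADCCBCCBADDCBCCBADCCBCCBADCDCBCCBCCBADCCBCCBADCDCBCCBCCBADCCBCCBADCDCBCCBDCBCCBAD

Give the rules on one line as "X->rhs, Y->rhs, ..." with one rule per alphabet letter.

A->C, B->AD, C->CCB, D->DCB

  step 3 ⇒ step 4: DCBCCBADCCBCCBADCDCBDCBCCBADCCBCCBADCDCBCCBDCBCCBADCCBCCBADCCBCCBADCDCB ⇒ DCB·CCB·AD·CCB·CCB·AD·C·DCB·CCB·CCB·AD·CCB·CCB·AD·C·DCB·CCB·DCB·CCB·AD·DCB·CCB·AD·CCB·CCB·AD·C·DCB·CCB·CCB·AD·CCB·CCB·AD·C·DCB·CCB·DCB·CCB·AD·CCB·CCB·AD·DCB·CCB·AD·CCB·CCB·AD·C·DCB·CCB·CCB·AD·CCB·CCB·AD·C·DCB·CCB·CCB·AD·CCB·CCB·AD·C·DCB·CCB·DCB·CCB·AD
    A ↦ C
    B ↦ AD
    C ↦ CCB
    D ↦ DCB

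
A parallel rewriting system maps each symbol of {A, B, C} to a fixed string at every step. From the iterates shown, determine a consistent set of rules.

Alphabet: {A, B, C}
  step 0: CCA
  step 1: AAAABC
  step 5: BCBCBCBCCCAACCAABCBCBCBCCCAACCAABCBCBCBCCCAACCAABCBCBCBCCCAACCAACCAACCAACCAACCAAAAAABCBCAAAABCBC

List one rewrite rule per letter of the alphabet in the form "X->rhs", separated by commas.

  step 0 ⇒ step 1: CCA ⇒ AA·AA·BC
    A ↦ BC
    C ↦ AA
    B ↦ CC  (constrained at step 1)

A->BC, B->CC, C->AA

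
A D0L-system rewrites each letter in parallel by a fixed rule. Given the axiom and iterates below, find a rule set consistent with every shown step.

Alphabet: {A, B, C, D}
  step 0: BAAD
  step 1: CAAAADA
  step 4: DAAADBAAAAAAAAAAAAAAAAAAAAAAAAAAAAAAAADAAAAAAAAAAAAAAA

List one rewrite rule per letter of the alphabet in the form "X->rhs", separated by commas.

A->AA, B->C, C->DB, D->DA

  step 0 ⇒ step 1: BAAD ⇒ C·AA·AA·DA
    A ↦ AA
    B ↦ C
    D ↦ DA
    C ↦ DB  (constrained at step 1)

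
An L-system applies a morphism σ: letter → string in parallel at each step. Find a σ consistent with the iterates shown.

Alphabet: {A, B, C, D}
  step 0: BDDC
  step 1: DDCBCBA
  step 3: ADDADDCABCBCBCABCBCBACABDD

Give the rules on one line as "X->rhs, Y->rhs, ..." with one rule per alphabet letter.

  step 0 ⇒ step 1: BDDC ⇒ DD·CB·CB·A
    B ↦ DD
    C ↦ A
    D ↦ CB
    A ↦ CAB  (constrained at step 1)

A->CAB, B->DD, C->A, D->CB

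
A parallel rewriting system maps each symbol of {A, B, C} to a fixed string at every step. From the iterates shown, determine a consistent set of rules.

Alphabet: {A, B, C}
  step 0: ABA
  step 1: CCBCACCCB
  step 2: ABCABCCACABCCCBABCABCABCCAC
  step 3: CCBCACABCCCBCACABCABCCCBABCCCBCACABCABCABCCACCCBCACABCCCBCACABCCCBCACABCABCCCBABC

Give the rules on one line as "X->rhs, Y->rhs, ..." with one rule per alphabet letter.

  step 2 ⇒ step 3: ABCABCCACABCCCBABCABCABCCAC ⇒ CCB·CAC·ABC·CCB·CAC·ABC·ABC·CCB·ABC·CCB·CAC·ABC·ABC·ABC·CAC·CCB·CAC·ABC·CCB·CAC·ABC·CCB·CAC·ABC·ABC·CCB·ABC
    A ↦ CCB
    B ↦ CAC
    C ↦ ABC

A->CCB, B->CAC, C->ABC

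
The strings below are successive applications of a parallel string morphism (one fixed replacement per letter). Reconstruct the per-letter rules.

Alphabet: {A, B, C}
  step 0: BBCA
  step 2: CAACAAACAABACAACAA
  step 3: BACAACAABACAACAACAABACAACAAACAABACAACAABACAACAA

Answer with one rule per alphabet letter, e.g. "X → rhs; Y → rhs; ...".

A->CAA, B->A, C->BA

  step 2 ⇒ step 3: CAACAAACAABACAACAA ⇒ BA·CAA·CAA·BA·CAA·CAA·CAA·BA·CAA·CAA·A·CAA·BA·CAA·CAA·BA·CAA·CAA
    A ↦ CAA
    B ↦ A
    C ↦ BA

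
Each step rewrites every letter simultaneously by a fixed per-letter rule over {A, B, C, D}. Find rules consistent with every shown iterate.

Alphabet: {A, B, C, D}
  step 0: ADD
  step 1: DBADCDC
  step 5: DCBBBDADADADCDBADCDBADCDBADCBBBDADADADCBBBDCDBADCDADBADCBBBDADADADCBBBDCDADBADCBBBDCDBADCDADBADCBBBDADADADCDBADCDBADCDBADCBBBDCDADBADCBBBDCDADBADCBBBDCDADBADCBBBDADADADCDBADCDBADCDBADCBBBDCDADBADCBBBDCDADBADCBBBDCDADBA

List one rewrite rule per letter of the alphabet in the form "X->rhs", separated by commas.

A->DBA, B->DA, C->BBB, D->DC

  step 0 ⇒ step 1: ADD ⇒ DBA·DC·DC
    A ↦ DBA
    D ↦ DC
    B ↦ DA  (constrained at step 1)
    C ↦ BBB  (constrained at step 1)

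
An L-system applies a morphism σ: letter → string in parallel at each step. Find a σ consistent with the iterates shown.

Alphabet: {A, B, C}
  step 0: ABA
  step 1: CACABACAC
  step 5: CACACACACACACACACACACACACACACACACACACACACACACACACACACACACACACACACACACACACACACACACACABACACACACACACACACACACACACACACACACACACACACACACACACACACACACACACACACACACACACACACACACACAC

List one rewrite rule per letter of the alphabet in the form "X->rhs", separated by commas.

  step 0 ⇒ step 1: ABA ⇒ CAC·ABA·CAC
    A ↦ CAC
    B ↦ ABA
    C ↦ A  (constrained at step 1)

A->CAC, B->ABA, C->A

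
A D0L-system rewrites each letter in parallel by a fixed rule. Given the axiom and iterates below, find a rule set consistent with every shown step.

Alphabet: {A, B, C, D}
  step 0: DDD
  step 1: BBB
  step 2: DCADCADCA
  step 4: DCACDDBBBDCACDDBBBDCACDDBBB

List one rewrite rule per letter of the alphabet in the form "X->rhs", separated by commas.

A->D, B->DCA, C->CDD, D->B

  step 1 ⇒ step 2: BBB ⇒ DCA·DCA·DCA
    B ↦ DCA
    A ↦ D  (constrained at step 2)
    C ↦ CDD  (constrained at step 2)
  step 0 ⇒ step 1: DDD ⇒ B·B·B
    D ↦ B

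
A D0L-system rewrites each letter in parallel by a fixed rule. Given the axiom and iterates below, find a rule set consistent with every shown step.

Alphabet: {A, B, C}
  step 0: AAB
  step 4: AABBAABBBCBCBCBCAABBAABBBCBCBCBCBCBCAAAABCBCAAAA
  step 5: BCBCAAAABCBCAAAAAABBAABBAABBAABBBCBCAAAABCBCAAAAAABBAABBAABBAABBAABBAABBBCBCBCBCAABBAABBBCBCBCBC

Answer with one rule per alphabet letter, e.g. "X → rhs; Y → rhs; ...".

A->BC, B->AA, C->BB

  step 4 ⇒ step 5: AABBAABBBCBCBCBCAABBAABBBCBCBCBCBCBCAAAABCBCAAAA ⇒ BC·BC·AA·AA·BC·BC·AA·AA·AA·BB·AA·BB·AA·BB·AA·BB·BC·BC·AA·AA·BC·BC·AA·AA·AA·BB·AA·BB·AA·BB·AA·BB·AA·BB·AA·BB·BC·BC·BC·BC·AA·BB·AA·BB·BC·BC·BC·BC
    A ↦ BC
    B ↦ AA
    C ↦ BB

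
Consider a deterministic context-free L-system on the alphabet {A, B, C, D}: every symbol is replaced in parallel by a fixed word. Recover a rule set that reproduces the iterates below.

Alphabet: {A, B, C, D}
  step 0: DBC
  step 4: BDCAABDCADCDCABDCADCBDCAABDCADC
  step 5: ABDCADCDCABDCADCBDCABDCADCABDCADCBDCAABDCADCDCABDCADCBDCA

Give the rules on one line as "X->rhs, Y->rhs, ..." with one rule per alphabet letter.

  step 4 ⇒ step 5: BDCAABDCADCDCABDCADCBDCAABDCADC ⇒ A·B·DCA·DC·DC·A·B·DCA·DC·B·DCA·B·DCA·DC·A·B·DCA·DC·B·DCA·A·B·DCA·DC·DC·A·B·DCA·DC·B·DCA
    A ↦ DC
    B ↦ A
    C ↦ DCA
    D ↦ B

A->DC, B->A, C->DCA, D->B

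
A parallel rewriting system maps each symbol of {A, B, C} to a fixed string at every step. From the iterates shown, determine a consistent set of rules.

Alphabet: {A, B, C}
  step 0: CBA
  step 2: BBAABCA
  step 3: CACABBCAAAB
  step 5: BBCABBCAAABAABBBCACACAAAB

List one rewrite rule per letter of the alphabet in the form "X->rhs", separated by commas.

A->B, B->CA, C->AA

  step 2 ⇒ step 3: BBAABCA ⇒ CA·CA·B·B·CA·AA·B
    A ↦ B
    B ↦ CA
    C ↦ AA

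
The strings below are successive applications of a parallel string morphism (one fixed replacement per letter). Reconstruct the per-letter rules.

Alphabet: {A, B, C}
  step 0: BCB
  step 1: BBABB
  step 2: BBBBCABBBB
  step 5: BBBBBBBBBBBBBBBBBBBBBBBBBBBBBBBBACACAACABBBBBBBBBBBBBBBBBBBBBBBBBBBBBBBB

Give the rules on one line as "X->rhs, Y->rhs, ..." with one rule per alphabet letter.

  step 1 ⇒ step 2: BBABB ⇒ BB·BB·CA·BB·BB
    A ↦ CA
    B ↦ BB
  step 0 ⇒ step 1: BCB ⇒ BB·A·BB
    C ↦ A

A->CA, B->BB, C->A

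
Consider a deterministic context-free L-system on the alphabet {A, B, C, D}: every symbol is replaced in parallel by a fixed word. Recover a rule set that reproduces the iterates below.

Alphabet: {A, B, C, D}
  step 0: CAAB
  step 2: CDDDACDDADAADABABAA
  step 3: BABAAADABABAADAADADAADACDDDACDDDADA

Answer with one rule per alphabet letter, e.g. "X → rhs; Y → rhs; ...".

  step 2 ⇒ step 3: CDDDACDDADAADABABAA ⇒ BAB·A·A·A·DA·BAB·A·A·DA·A·DA·DA·A·DA·CDD·DA·CDD·DA·DA
    A ↦ DA
    B ↦ CDD
    C ↦ BAB
    D ↦ A

A->DA, B->CDD, C->BAB, D->A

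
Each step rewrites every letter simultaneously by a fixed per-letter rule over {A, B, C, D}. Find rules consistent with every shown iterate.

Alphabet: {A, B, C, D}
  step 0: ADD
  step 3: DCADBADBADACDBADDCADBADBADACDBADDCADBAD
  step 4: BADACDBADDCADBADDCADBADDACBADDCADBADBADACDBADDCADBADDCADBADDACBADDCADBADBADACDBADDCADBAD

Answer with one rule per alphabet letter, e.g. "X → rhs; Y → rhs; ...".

A->D, B->DCA, C->AC, D->BAD

  step 3 ⇒ step 4: DCADBADBADACDBADDCADBADBADACDBADDCADBAD ⇒ BAD·AC·D·BAD·DCA·D·BAD·DCA·D·BAD·D·AC·BAD·DCA·D·BAD·BAD·AC·D·BAD·DCA·D·BAD·DCA·D·BAD·D·AC·BAD·DCA·D·BAD·BAD·AC·D·BAD·DCA·D·BAD
    A ↦ D
    B ↦ DCA
    C ↦ AC
    D ↦ BAD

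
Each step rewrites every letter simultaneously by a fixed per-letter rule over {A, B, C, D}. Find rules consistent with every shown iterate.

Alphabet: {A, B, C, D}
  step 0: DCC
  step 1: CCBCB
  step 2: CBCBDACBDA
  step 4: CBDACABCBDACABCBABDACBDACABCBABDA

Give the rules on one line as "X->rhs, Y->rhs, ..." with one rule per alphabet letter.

  step 1 ⇒ step 2: CCBCB ⇒ CB·CB·DA·CB·DA
    B ↦ DA
    C ↦ CB
    A ↦ AB  (constrained at step 2)
  step 0 ⇒ step 1: DCC ⇒ C·CB·CB
    D ↦ C

A->AB, B->DA, C->CB, D->C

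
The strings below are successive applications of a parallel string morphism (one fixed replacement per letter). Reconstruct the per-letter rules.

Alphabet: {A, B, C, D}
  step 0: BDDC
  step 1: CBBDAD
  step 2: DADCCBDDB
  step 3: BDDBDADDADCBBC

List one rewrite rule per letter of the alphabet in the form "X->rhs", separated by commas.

  step 2 ⇒ step 3: DADCCBDDB ⇒ B·DD·B·DAD·DAD·C·B·B·C
    A ↦ DD
    B ↦ C
    C ↦ DAD
    D ↦ B

A->DD, B->C, C->DAD, D->B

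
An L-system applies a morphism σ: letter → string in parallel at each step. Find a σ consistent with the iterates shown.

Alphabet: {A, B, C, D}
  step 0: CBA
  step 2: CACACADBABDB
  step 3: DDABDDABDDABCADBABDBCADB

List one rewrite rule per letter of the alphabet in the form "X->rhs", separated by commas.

  step 2 ⇒ step 3: CACACADBABDB ⇒ DD·AB·DD·AB·DD·AB·CA·DB·AB·DB·CA·DB
    A ↦ AB
    B ↦ DB
    C ↦ DD
    D ↦ CA

A->AB, B->DB, C->DD, D->CA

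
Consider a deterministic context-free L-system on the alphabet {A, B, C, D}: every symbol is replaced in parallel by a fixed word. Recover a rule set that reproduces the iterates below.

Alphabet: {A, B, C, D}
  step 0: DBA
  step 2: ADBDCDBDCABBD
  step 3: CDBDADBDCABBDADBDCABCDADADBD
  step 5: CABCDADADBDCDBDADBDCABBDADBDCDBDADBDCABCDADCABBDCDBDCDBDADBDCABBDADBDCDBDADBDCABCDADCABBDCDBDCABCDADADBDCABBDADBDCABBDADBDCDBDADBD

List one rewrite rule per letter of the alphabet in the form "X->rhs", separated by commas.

  step 2 ⇒ step 3: ADBDCDBDCABBD ⇒ CD·BD·AD·BD·CAB·BD·AD·BD·CAB·CD·AD·AD·BD
    A ↦ CD
    B ↦ AD
    C ↦ CAB
    D ↦ BD

A->CD, B->AD, C->CAB, D->BD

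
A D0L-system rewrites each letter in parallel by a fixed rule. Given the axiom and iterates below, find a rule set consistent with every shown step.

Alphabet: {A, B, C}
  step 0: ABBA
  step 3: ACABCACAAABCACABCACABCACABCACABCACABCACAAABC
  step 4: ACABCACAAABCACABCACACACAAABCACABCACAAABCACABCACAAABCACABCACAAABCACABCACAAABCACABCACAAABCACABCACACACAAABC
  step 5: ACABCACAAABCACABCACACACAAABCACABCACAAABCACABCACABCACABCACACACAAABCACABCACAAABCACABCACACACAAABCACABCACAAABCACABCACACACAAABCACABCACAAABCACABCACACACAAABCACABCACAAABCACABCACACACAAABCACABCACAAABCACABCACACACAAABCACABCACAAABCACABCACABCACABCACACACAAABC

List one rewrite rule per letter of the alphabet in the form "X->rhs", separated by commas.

A->AC, B->AA, C->ABC

  step 4 ⇒ step 5: ACABCACAAABCACABCACACACAAABCACABCACAAABCACABCACAAABCACABCACAAABCACABCACAAABCACABCACAAABCACABCACACACAAABC ⇒ AC·ABC·AC·AA·ABC·AC·ABC·AC·AC·AC·AA·ABC·AC·ABC·AC·AA·ABC·AC·ABC·AC·ABC·AC·ABC·AC·AC·AC·AA·ABC·AC·ABC·AC·AA·ABC·AC·ABC·AC·AC·AC·AA·ABC·AC·ABC·AC·AA·ABC·AC·ABC·AC·AC·AC·AA·ABC·AC·ABC·AC·AA·ABC·AC·ABC·AC·AC·AC·AA·ABC·AC·ABC·AC·AA·ABC·AC·ABC·AC·AC·AC·AA·ABC·AC·ABC·AC·AA·ABC·AC·ABC·AC·AC·AC·AA·ABC·AC·ABC·AC·AA·ABC·AC·ABC·AC·ABC·AC·ABC·AC·AC·AC·AA·ABC
    A ↦ AC
    B ↦ AA
    C ↦ ABC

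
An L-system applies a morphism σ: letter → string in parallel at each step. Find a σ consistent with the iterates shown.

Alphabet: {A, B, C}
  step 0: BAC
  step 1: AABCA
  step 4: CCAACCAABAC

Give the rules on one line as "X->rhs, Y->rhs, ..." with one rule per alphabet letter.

  step 0 ⇒ step 1: BAC ⇒ AAB·C·A
    A ↦ C
    B ↦ AAB
    C ↦ A

A->C, B->AAB, C->A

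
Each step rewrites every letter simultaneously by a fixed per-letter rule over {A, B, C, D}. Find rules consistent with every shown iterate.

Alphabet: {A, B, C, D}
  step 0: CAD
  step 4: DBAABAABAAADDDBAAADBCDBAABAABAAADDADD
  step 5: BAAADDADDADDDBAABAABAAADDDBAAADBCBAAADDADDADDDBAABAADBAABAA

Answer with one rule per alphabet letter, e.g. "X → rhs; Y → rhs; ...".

A->D, B->A, C->DBC, D->BAA

  step 4 ⇒ step 5: DBAABAABAAADDDBAAADBCDBAABAABAAADDADD ⇒ BAA·A·D·D·A·D·D·A·D·D·D·BAA·BAA·BAA·A·D·D·D·BAA·A·DBC·BAA·A·D·D·A·D·D·A·D·D·D·BAA·BAA·D·BAA·BAA
    A ↦ D
    B ↦ A
    C ↦ DBC
    D ↦ BAA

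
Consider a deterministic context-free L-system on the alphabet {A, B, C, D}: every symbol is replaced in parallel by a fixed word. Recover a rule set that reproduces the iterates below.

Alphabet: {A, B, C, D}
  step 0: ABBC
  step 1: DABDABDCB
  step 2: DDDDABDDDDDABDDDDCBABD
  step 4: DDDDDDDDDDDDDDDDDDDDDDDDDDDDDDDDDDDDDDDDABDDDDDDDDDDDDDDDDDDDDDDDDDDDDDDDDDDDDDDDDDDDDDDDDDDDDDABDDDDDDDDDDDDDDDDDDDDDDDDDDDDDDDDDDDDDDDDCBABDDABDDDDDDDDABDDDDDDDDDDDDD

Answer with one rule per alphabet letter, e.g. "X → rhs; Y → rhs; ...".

  step 1 ⇒ step 2: DABDABDCB ⇒ DDD·D·ABD·DDD·D·ABD·DDD·CB·ABD
    A ↦ D
    B ↦ ABD
    C ↦ CB
    D ↦ DDD

A->D, B->ABD, C->CB, D->DDD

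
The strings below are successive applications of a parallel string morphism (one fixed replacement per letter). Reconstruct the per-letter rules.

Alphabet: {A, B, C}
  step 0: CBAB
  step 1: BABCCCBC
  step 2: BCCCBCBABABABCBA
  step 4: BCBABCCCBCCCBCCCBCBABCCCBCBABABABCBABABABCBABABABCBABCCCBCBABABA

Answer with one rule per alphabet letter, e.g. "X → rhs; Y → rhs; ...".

  step 1 ⇒ step 2: BABCCCBC ⇒ BC·CC·BC·BA·BA·BA·BC·BA
    A ↦ CC
    B ↦ BC
    C ↦ BA

A->CC, B->BC, C->BA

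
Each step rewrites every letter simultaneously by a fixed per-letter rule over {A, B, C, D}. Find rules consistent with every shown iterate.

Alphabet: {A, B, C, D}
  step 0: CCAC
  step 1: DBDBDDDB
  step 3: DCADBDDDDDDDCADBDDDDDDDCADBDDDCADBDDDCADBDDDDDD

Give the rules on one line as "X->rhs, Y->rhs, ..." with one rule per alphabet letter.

A->DD, B->AA, C->DB, D->DCA

  step 0 ⇒ step 1: CCAC ⇒ DB·DB·DD·DB
    A ↦ DD
    C ↦ DB
    B ↦ AA  (constrained at step 1)
    D ↦ DCA  (constrained at step 1)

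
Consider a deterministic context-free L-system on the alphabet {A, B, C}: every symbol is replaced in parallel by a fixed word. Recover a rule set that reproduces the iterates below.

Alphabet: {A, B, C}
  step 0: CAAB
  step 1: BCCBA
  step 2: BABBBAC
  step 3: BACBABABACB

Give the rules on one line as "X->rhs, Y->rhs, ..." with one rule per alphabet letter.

  step 2 ⇒ step 3: BABBBAC ⇒ BA·C·BA·BA·BA·C·B
    A ↦ C
    B ↦ BA
    C ↦ B

A->C, B->BA, C->B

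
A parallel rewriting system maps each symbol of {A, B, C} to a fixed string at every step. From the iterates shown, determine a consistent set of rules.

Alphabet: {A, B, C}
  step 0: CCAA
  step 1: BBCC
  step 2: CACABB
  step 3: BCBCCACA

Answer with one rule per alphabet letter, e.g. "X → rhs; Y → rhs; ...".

  step 2 ⇒ step 3: CACABB ⇒ B·C·B·C·CA·CA
    A ↦ C
    B ↦ CA
    C ↦ B

A->C, B->CA, C->B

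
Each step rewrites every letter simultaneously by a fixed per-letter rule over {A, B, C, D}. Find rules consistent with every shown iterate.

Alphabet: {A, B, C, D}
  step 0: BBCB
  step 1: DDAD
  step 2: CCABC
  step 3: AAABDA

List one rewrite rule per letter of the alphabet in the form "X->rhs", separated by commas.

  step 2 ⇒ step 3: CCABC ⇒ A·A·AB·D·A
    A ↦ AB
    B ↦ D
    C ↦ A
  step 1 ⇒ step 2: DDAD ⇒ C·C·AB·C
    D ↦ C

A->AB, B->D, C->A, D->C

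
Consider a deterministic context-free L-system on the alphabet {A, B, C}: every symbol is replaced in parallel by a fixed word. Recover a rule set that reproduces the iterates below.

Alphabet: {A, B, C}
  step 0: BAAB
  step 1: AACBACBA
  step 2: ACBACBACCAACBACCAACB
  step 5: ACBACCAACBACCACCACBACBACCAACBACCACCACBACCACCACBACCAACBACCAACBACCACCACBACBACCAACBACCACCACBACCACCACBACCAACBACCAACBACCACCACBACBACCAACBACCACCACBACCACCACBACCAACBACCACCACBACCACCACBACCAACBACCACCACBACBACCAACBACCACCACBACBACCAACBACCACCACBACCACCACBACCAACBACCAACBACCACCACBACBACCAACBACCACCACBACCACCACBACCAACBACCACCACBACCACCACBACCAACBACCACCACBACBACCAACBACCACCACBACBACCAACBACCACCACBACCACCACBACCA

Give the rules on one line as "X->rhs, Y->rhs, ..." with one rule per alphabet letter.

  step 1 ⇒ step 2: AACBACBA ⇒ ACB·ACB·ACC·A·ACB·ACC·A·ACB
    A ↦ ACB
    B ↦ A
    C ↦ ACC

A->ACB, B->A, C->ACC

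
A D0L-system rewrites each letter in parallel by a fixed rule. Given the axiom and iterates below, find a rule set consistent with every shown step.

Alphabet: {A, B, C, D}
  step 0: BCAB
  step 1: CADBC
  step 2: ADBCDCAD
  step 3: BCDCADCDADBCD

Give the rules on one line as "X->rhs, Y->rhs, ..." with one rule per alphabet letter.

A->B, B->C, C->AD, D->CD

  step 2 ⇒ step 3: ADBCDCAD ⇒ B·CD·C·AD·CD·AD·B·CD
    A ↦ B
    B ↦ C
    C ↦ AD
    D ↦ CD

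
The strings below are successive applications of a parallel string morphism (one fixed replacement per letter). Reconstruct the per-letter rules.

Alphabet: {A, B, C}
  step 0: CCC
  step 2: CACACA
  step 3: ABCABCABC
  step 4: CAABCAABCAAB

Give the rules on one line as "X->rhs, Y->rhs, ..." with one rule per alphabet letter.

A->C, B->A, C->AB

  step 3 ⇒ step 4: ABCABCABC ⇒ C·A·AB·C·A·AB·C·A·AB
    A ↦ C
    B ↦ A
    C ↦ AB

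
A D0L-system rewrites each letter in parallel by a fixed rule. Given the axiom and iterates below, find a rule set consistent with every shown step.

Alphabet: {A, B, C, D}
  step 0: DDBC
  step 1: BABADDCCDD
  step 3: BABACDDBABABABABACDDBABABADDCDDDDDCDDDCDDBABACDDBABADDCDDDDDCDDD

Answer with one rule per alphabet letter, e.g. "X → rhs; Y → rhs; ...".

A->DDD, B->DDC, C->CDD, D->BA

  step 0 ⇒ step 1: DDBC ⇒ BA·BA·DDC·CDD
    B ↦ DDC
    C ↦ CDD
    D ↦ BA
    A ↦ DDD  (constrained at step 1)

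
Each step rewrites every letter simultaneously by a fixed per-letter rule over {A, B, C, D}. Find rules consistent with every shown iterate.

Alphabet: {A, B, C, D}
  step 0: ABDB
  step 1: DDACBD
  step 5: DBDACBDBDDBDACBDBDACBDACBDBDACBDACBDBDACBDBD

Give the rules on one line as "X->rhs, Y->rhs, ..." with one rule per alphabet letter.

  step 0 ⇒ step 1: ABDB ⇒ D·D·ACB·D
    A ↦ D
    B ↦ D
    D ↦ ACB
    C ↦ B  (constrained at step 1)

A->D, B->D, C->B, D->ACB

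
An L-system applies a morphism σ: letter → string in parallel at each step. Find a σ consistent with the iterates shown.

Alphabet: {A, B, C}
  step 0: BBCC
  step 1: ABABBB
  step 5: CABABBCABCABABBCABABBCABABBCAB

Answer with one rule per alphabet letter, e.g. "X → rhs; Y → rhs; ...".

A->C, B->AB, C->B

  step 0 ⇒ step 1: BBCC ⇒ AB·AB·B·B
    B ↦ AB
    C ↦ B
    A ↦ C  (constrained at step 1)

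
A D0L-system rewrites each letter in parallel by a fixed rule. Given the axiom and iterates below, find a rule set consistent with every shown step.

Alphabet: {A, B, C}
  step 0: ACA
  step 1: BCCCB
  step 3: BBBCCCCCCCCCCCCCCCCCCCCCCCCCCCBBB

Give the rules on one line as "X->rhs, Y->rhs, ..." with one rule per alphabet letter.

  step 0 ⇒ step 1: ACA ⇒ B·CCC·B
    A ↦ B
    C ↦ CCC
    B ↦ AAA  (constrained at step 1)

A->B, B->AAA, C->CCC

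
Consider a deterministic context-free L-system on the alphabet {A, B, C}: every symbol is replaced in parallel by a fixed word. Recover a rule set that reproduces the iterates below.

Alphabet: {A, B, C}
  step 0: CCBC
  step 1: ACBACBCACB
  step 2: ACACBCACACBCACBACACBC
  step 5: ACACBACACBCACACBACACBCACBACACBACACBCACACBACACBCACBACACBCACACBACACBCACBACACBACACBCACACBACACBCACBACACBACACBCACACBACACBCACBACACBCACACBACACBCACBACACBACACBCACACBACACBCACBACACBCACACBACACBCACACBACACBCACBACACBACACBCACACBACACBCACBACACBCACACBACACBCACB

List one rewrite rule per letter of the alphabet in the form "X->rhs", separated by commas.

A->AC, B->C, C->ACB

  step 1 ⇒ step 2: ACBACBCACB ⇒ AC·ACB·C·AC·ACB·C·ACB·AC·ACB·C
    A ↦ AC
    B ↦ C
    C ↦ ACB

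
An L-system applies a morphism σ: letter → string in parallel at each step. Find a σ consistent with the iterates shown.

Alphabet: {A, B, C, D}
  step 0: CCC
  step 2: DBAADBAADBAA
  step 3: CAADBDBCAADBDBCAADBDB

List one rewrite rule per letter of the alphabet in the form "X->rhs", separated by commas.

  step 2 ⇒ step 3: DBAADBAADBAA ⇒ C·AA·DB·DB·C·AA·DB·DB·C·AA·DB·DB
    A ↦ DB
    B ↦ AA
    D ↦ C
    C ↦ AB  (constrained at step 0)

A->DB, B->AA, C->AB, D->C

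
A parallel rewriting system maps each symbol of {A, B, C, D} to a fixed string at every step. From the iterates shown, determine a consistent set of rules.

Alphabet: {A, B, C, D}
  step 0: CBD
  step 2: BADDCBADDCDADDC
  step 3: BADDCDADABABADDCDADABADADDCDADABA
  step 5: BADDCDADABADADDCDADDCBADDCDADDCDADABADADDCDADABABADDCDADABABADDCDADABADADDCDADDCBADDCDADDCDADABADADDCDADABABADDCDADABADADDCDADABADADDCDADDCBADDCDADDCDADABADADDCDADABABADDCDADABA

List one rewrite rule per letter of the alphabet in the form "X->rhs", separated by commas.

  step 2 ⇒ step 3: BADDCBADDCDADDC ⇒ BA·DDC·DA·DA·BA·BA·DDC·DA·DA·BA·DA·DDC·DA·DA·BA
    A ↦ DDC
    B ↦ BA
    C ↦ BA
    D ↦ DA

A->DDC, B->BA, C->BA, D->DA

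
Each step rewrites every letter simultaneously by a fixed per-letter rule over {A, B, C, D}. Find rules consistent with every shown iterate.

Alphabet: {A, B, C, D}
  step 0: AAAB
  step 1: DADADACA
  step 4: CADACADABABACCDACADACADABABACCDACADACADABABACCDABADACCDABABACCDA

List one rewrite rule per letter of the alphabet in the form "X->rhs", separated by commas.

  step 0 ⇒ step 1: AAAB ⇒ DA·DA·DA·CA
    A ↦ DA
    B ↦ CA
    C ↦ BA  (constrained at step 1)
    D ↦ CC  (constrained at step 1)

A->DA, B->CA, C->BA, D->CC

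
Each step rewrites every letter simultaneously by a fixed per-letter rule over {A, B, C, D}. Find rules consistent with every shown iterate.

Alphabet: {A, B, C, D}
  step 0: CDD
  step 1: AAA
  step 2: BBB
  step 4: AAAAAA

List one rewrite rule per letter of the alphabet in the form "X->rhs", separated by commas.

A->B, B->CD, C->A, D->A

  step 1 ⇒ step 2: AAA ⇒ B·B·B
    A ↦ B
    B ↦ CD  (constrained at step 2)
  step 0 ⇒ step 1: CDD ⇒ A·A·A
    C ↦ A
  step 0 ⇒ step 1: CDD ⇒ A·A·A
    D ↦ A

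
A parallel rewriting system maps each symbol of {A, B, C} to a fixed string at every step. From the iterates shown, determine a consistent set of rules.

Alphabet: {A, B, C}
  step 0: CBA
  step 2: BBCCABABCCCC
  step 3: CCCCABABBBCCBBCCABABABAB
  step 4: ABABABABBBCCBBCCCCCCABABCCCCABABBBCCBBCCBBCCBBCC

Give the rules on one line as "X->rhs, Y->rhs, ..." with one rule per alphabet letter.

  step 3 ⇒ step 4: CCCCABABBBCCBBCCABABABAB ⇒ AB·AB·AB·AB·BB·CC·BB·CC·CC·CC·AB·AB·CC·CC·AB·AB·BB·CC·BB·CC·BB·CC·BB·CC
    A ↦ BB
    B ↦ CC
    C ↦ AB

A->BB, B->CC, C->AB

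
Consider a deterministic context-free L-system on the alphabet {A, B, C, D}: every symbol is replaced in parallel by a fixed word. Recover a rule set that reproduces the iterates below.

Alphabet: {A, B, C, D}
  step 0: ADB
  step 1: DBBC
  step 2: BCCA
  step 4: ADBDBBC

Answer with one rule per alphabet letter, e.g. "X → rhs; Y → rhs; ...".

A->DB, B->C, C->A, D->B

  step 1 ⇒ step 2: DBBC ⇒ B·C·C·A
    B ↦ C
    C ↦ A
    D ↦ B
  step 0 ⇒ step 1: ADB ⇒ DB·B·C
    A ↦ DB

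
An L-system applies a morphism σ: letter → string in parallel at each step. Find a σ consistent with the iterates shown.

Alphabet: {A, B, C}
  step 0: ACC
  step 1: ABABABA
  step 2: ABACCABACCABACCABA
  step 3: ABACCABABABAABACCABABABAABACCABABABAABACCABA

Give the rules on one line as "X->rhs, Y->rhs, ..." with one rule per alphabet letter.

  step 2 ⇒ step 3: ABACCABACCABACCABA ⇒ ABA·CC·ABA·BA·BA·ABA·CC·ABA·BA·BA·ABA·CC·ABA·BA·BA·ABA·CC·ABA
    A ↦ ABA
    B ↦ CC
    C ↦ BA

A->ABA, B->CC, C->BA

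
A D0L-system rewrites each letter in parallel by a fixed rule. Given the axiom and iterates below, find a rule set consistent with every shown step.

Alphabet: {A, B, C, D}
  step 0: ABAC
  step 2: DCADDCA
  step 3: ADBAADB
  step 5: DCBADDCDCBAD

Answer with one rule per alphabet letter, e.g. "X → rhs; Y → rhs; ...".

  step 2 ⇒ step 3: DCADDCA ⇒ A·D·B·A·A·D·B
    A ↦ B
    C ↦ D
    D ↦ A
    B ↦ DC  (constrained at step 0)

A->B, B->DC, C->D, D->A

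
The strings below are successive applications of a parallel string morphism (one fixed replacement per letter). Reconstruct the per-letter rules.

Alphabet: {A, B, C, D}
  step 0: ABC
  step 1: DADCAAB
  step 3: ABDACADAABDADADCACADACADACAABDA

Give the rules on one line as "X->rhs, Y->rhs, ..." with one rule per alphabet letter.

A->DA, B->DCA, C->AB, D->CA

  step 0 ⇒ step 1: ABC ⇒ DA·DCA·AB
    A ↦ DA
    B ↦ DCA
    C ↦ AB
    D ↦ CA  (constrained at step 1)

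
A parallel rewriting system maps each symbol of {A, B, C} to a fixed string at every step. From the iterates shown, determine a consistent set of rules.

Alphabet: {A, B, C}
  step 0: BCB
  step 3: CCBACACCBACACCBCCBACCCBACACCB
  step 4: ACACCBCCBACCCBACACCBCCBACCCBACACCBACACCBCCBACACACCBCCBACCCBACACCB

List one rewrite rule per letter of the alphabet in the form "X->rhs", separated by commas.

A->CCB, B->CB, C->AC

  step 3 ⇒ step 4: CCBACACCBACACCBCCBACCCBACACCB ⇒ AC·AC·CB·CCB·AC·CCB·AC·AC·CB·CCB·AC·CCB·AC·AC·CB·AC·AC·CB·CCB·AC·AC·AC·CB·CCB·AC·CCB·AC·AC·CB
    A ↦ CCB
    B ↦ CB
    C ↦ AC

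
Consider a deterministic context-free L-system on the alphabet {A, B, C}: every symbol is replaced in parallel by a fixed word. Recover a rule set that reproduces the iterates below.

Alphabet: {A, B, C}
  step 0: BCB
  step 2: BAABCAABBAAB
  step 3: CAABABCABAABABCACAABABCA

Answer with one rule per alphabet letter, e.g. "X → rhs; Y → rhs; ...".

  step 2 ⇒ step 3: BAABCAABBAAB ⇒ CA·AB·AB·CA·BA·AB·AB·CA·CA·AB·AB·CA
    A ↦ AB
    B ↦ CA
    C ↦ BA

A->AB, B->CA, C->BA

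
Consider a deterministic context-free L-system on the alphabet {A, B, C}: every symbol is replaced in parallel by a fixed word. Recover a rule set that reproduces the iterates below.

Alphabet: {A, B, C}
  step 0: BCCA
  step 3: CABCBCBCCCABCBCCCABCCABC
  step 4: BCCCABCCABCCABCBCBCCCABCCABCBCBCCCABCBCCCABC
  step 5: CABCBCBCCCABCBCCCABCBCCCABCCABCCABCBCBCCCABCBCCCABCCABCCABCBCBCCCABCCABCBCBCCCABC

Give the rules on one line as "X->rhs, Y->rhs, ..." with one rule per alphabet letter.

  step 4 ⇒ step 5: BCCCABCCABCCABCBCBCCCABCCABCBCBCCCABCBCCCABC ⇒ CA·BC·BC·BC·C·CA·BC·BC·C·CA·BC·BC·C·CA·BC·CA·BC·CA·BC·BC·BC·C·CA·BC·BC·C·CA·BC·CA·BC·CA·BC·BC·BC·C·CA·BC·CA·BC·BC·BC·C·CA·BC
    A ↦ C
    B ↦ CA
    C ↦ BC

A->C, B->CA, C->BC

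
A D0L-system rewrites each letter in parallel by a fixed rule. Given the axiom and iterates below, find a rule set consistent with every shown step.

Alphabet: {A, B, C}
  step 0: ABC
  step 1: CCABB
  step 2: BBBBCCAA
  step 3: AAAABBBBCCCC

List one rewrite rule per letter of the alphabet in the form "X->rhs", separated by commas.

A->CC, B->A, C->BB

  step 2 ⇒ step 3: BBBBCCAA ⇒ A·A·A·A·BB·BB·CC·CC
    A ↦ CC
    B ↦ A
    C ↦ BB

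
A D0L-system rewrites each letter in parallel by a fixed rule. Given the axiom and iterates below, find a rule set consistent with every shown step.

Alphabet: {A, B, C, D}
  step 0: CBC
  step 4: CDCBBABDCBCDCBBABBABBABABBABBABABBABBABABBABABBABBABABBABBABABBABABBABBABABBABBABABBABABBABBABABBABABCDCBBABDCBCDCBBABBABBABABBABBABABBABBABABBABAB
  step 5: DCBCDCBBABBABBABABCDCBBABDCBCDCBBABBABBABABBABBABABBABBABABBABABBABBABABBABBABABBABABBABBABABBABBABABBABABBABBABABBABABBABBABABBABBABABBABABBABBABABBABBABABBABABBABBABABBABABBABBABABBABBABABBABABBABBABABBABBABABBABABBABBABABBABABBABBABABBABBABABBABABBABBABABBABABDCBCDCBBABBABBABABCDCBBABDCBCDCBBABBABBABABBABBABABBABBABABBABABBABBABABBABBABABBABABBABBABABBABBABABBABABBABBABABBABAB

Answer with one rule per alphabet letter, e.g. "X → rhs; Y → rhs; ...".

  step 4 ⇒ step 5: CDCBBABDCBCDCBBABBABBABABBABBABABBABBABABBABABBABBABABBABBABABBABABBABBABABBABBABABBABABBABBABABBABABCDCBBABDCBCDCBBABBABBABABBABBABABBABBABABBABAB ⇒ DCB·C·DCB·BAB·BAB·BA·BAB·C·DCB·BAB·DCB·C·DCB·BAB·BAB·BA·BAB·BAB·BA·BAB·BAB·BA·BAB·BA·BAB·BAB·BA·BAB·BAB·BA·BAB·BA·BAB·BAB·BA·BAB·BAB·BA·BAB·BA·BAB·BAB·BA·BAB·BA·BAB·BAB·BA·BAB·BAB·BA·BAB·BA·BAB·BAB·BA·BAB·BAB·BA·BAB·BA·BAB·BAB·BA·BAB·BA·BAB·BAB·BA·BAB·BAB·BA·BAB·BA·BAB·BAB·BA·BAB·BAB·BA·BAB·BA·BAB·BAB·BA·BAB·BA·BAB·BAB·BA·BAB·BAB·BA·BAB·BA·BAB·BAB·BA·BAB·BA·BAB·DCB·C·DCB·BAB·BAB·BA·BAB·C·DCB·BAB·DCB·C·DCB·BAB·BAB·BA·BAB·BAB·BA·BAB·BAB·BA·BAB·BA·BAB·BAB·BA·BAB·BAB·BA·BAB·BA·BAB·BAB·BA·BAB·BAB·BA·BAB·BA·BAB·BAB·BA·BAB·BA·BAB
    A ↦ BA
    B ↦ BAB
    C ↦ DCB
    D ↦ C

A->BA, B->BAB, C->DCB, D->C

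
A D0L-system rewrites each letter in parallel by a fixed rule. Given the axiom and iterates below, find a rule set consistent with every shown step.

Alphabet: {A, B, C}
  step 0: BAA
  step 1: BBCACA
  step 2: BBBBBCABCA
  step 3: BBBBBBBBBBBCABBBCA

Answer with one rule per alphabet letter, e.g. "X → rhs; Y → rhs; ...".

A->CA, B->BB, C->B

  step 2 ⇒ step 3: BBBBBCABCA ⇒ BB·BB·BB·BB·BB·B·CA·BB·B·CA
    A ↦ CA
    B ↦ BB
    C ↦ B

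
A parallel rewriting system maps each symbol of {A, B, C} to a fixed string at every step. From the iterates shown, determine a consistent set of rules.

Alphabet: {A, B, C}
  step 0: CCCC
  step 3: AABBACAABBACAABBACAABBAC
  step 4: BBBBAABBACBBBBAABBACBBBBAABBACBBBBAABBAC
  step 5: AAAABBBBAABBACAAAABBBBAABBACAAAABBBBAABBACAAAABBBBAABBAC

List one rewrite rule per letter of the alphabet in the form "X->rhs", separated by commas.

  step 4 ⇒ step 5: BBBBAABBACBBBBAABBACBBBBAABBACBBBBAABBAC ⇒ A·A·A·A·BB·BB·A·A·BB·AC·A·A·A·A·BB·BB·A·A·BB·AC·A·A·A·A·BB·BB·A·A·BB·AC·A·A·A·A·BB·BB·A·A·BB·AC
    A ↦ BB
    B ↦ A
    C ↦ AC

A->BB, B->A, C->AC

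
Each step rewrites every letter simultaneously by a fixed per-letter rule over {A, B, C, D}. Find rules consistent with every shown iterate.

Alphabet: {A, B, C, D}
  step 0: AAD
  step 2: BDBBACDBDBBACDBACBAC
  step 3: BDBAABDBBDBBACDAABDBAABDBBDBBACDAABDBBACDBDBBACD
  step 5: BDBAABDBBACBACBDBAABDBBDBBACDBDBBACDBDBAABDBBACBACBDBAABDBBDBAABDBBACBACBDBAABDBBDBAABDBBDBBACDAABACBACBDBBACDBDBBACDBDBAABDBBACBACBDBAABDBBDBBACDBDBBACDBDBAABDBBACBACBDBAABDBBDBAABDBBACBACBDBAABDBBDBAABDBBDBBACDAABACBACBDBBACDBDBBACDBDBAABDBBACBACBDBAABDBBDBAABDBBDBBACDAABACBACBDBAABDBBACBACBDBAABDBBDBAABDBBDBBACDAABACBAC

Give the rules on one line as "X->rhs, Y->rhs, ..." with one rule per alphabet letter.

A->BAC, B->BDB, C->D, D->AA

  step 2 ⇒ step 3: BDBBACDBDBBACDBACBAC ⇒ BDB·AA·BDB·BDB·BAC·D·AA·BDB·AA·BDB·BDB·BAC·D·AA·BDB·BAC·D·BDB·BAC·D
    A ↦ BAC
    B ↦ BDB
    C ↦ D
    D ↦ AA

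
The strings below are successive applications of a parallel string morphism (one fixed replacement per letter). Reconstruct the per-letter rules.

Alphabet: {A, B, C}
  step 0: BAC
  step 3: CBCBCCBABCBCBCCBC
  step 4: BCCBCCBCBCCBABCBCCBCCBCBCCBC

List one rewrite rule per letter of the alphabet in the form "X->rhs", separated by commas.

  step 3 ⇒ step 4: CBCBCCBABCBCBCCBC ⇒ BC·C·BC·C·BC·BC·C·BAB·C·BC·C·BC·C·BC·BC·C·BC
    A ↦ BAB
    B ↦ C
    C ↦ BC

A->BAB, B->C, C->BC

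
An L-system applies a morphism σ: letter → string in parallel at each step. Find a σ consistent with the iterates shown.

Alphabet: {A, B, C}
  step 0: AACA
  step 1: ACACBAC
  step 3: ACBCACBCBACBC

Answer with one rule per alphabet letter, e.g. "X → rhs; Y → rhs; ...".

A->AC, B->C, C->B

  step 0 ⇒ step 1: AACA ⇒ AC·AC·B·AC
    A ↦ AC
    C ↦ B
    B ↦ C  (constrained at step 1)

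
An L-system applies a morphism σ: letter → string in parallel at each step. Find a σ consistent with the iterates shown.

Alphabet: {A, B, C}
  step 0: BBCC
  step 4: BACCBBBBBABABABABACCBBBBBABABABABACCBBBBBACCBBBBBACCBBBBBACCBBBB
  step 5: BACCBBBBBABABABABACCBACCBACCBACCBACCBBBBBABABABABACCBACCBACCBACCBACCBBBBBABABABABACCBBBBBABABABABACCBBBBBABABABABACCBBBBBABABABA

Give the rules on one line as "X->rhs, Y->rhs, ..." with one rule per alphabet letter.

A->CC, B->BA, C->BB

  step 4 ⇒ step 5: BACCBBBBBABABABABACCBBBBBABABABABACCBBBBBACCBBBBBACCBBBBBACCBBBB ⇒ BA·CC·BB·BB·BA·BA·BA·BA·BA·CC·BA·CC·BA·CC·BA·CC·BA·CC·BB·BB·BA·BA·BA·BA·BA·CC·BA·CC·BA·CC·BA·CC·BA·CC·BB·BB·BA·BA·BA·BA·BA·CC·BB·BB·BA·BA·BA·BA·BA·CC·BB·BB·BA·BA·BA·BA·BA·CC·BB·BB·BA·BA·BA·BA
    A ↦ CC
    B ↦ BA
    C ↦ BB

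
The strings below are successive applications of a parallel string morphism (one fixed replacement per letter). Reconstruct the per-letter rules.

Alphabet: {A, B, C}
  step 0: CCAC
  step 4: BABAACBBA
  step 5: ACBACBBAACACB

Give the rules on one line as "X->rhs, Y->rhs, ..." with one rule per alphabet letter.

  step 4 ⇒ step 5: BABAACBBA ⇒ AC·B·AC·B·B·A·AC·AC·B
    A ↦ B
    B ↦ AC
    C ↦ A

A->B, B->AC, C->A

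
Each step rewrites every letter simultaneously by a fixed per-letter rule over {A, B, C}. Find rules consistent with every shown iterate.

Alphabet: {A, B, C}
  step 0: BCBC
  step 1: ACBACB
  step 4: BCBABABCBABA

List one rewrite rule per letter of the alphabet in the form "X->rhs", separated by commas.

A->B, B->A, C->CB

  step 0 ⇒ step 1: BCBC ⇒ A·CB·A·CB
    B ↦ A
    C ↦ CB
    A ↦ B  (constrained at step 1)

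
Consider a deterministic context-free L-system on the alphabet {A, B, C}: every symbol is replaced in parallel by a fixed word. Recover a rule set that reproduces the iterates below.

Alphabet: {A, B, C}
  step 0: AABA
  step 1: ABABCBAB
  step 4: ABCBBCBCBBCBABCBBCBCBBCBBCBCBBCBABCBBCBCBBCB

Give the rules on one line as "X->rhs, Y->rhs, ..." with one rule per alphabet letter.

  step 0 ⇒ step 1: AABA ⇒ AB·AB·CB·AB
    A ↦ AB
    B ↦ CB
    C ↦ B  (constrained at step 1)

A->AB, B->CB, C->B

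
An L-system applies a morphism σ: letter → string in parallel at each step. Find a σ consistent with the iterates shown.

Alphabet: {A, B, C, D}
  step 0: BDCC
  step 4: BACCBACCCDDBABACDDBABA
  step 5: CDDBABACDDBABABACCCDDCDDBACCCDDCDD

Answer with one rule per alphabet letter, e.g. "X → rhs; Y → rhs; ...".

  step 4 ⇒ step 5: BACCBACCCDDBABACDDBABA ⇒ C·DD·BA·BA·C·DD·BA·BA·BA·C·C·C·DD·C·DD·BA·C·C·C·DD·C·DD
    A ↦ DD
    B ↦ C
    C ↦ BA
    D ↦ C

A->DD, B->C, C->BA, D->C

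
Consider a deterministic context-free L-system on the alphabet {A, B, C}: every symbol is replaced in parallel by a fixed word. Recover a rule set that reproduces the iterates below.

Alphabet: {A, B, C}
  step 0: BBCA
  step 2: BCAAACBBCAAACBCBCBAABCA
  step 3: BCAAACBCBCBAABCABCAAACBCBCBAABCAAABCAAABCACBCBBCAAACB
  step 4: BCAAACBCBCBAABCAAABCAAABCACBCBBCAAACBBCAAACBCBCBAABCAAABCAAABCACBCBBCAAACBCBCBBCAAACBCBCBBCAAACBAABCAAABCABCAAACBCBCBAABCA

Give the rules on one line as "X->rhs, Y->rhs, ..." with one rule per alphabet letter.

A->CB, B->BCA, C->AA

  step 3 ⇒ step 4: BCAAACBCBCBAABCABCAAACBCBCBAABCAAABCAAABCACBCBBCAAACB ⇒ BCA·AA·CB·CB·CB·AA·BCA·AA·BCA·AA·BCA·CB·CB·BCA·AA·CB·BCA·AA·CB·CB·CB·AA·BCA·AA·BCA·AA·BCA·CB·CB·BCA·AA·CB·CB·CB·BCA·AA·CB·CB·CB·BCA·AA·CB·AA·BCA·AA·BCA·BCA·AA·CB·CB·CB·AA·BCA
    A ↦ CB
    B ↦ BCA
    C ↦ AA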